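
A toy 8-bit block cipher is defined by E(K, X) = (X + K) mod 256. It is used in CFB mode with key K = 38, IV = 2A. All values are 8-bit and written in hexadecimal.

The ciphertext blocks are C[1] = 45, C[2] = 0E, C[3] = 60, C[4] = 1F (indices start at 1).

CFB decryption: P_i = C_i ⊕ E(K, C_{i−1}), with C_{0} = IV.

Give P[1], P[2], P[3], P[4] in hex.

P[1]: E(K, 2A) = 62; 45 ⊕ 62 = 27.
P[2]: E(K, 45) = 7D; 0E ⊕ 7D = 73.
P[3]: E(K, 0E) = 46; 60 ⊕ 46 = 26.
P[4]: E(K, 60) = 98; 1F ⊕ 98 = 87.

P[1] = 27, P[2] = 73, P[3] = 26, P[4] = 87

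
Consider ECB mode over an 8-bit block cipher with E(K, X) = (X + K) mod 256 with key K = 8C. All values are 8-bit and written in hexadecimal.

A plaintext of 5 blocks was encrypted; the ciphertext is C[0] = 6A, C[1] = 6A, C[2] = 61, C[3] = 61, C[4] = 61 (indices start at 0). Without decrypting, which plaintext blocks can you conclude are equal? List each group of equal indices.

ECB encrypts each block independently with the same key, so equal ciphertext blocks imply equal plaintext blocks.
C[0] = C[1] = 6A, so P[0] = P[1].
C[2] = C[3] = C[4] = 61, so P[2] = P[3] = P[4].

P[0] = P[1]; P[2] = P[3] = P[4]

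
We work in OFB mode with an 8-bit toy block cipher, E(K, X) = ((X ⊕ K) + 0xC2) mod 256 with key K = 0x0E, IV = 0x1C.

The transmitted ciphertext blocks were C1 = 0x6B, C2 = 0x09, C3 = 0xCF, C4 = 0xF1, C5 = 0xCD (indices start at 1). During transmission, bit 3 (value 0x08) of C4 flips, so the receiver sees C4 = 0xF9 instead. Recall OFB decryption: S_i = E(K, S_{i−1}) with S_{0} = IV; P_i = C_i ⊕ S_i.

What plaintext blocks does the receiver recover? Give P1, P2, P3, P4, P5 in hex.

Only C4 changed, to 0xF9. In OFB, a change in C_i flips the same bit in P_i only; the keystream is unaffected. Decrypting the received ciphertext:
P1: S = E(K, 0x1C) = 0xD4; 0x6B ⊕ 0xD4 = 0xBF.
P2: S = E(K, 0xD4) = 0x9C; 0x09 ⊕ 0x9C = 0x95.
P3: S = E(K, 0x9C) = 0x54; 0xCF ⊕ 0x54 = 0x9B.
P4: S = E(K, 0x54) = 0x1C; 0xF9 ⊕ 0x1C = 0xE5.
P5: S = E(K, 0x1C) = 0xD4; 0xCD ⊕ 0xD4 = 0x19.
Blocks that differ from the original plaintext: P4.

P1 = 0xBF, P2 = 0x95, P3 = 0x9B, P4 = 0xE5, P5 = 0x19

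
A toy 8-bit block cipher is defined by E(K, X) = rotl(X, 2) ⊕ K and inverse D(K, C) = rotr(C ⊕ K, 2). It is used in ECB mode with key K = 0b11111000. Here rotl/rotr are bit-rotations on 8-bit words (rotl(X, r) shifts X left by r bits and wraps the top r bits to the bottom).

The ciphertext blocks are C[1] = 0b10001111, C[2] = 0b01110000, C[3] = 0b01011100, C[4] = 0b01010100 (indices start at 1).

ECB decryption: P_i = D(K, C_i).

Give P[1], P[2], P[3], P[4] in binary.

P[1]: D(K, 0b10001111) = 0b11011101.
P[2]: D(K, 0b01110000) = 0b00100010.
P[3]: D(K, 0b01011100) = 0b00101001.
P[4]: D(K, 0b01010100) = 0b00101011.

P[1] = 0b11011101, P[2] = 0b00100010, P[3] = 0b00101001, P[4] = 0b00101011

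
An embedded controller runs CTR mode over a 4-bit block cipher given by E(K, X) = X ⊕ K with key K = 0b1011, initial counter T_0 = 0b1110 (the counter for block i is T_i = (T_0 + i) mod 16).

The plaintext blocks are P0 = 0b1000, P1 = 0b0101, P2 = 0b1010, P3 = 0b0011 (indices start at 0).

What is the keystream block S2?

CTR encryption: S_i = E(K, T_i) where T_i is the counter for block i; C_i = P_i ⊕ S_i.
C0: T = 0b1110, S = E(K, T) = 0b0101; 0b1000 ⊕ 0b0101 = 0b1101.
C1: T = 0b1111, S = E(K, T) = 0b0100; 0b0101 ⊕ 0b0100 = 0b0001.
C2: T = 0b0000, S = E(K, T) = 0b1011; 0b1010 ⊕ 0b1011 = 0b0001.
So S2 = 0b1011.

0b1011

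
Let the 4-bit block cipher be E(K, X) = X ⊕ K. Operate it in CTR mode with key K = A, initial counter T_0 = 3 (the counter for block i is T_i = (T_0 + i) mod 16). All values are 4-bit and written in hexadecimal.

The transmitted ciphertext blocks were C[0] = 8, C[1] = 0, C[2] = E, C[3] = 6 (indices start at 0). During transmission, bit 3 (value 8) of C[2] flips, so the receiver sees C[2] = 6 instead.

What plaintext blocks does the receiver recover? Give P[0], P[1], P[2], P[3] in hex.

CTR decryption: S_i = E(K, T_i) where T_i is the counter for block i; P_i = C_i ⊕ S_i.
Only C[2] changed, to 6. In CTR, a change in C_i flips the same bit in P_i only; the keystream is unaffected. Decrypting the received ciphertext:
P[0]: T = 3, S = E(K, T) = 9; 8 ⊕ 9 = 1.
P[1]: T = 4, S = E(K, T) = E; 0 ⊕ E = E.
P[2]: T = 5, S = E(K, T) = F; 6 ⊕ F = 9.
P[3]: T = 6, S = E(K, T) = C; 6 ⊕ C = A.
Blocks that differ from the original plaintext: P[2].

P[0] = 1, P[1] = E, P[2] = 9, P[3] = A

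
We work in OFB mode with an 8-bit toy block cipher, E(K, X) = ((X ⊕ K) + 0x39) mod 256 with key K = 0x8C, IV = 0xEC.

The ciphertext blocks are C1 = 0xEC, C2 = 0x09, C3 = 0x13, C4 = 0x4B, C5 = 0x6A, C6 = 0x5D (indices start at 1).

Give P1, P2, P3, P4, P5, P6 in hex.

P1 = 0x75, P2 = 0x47, P3 = 0xE8, P4 = 0xFB, P5 = 0x1F, P6 = 0x6F

OFB decryption: S_i = E(K, S_{i−1}) with S_{0} = IV; P_i = C_i ⊕ S_i.
P1: S = E(K, 0xEC) = 0x99; 0xEC ⊕ 0x99 = 0x75.
P2: S = E(K, 0x99) = 0x4E; 0x09 ⊕ 0x4E = 0x47.
P3: S = E(K, 0x4E) = 0xFB; 0x13 ⊕ 0xFB = 0xE8.
P4: S = E(K, 0xFB) = 0xB0; 0x4B ⊕ 0xB0 = 0xFB.
P5: S = E(K, 0xB0) = 0x75; 0x6A ⊕ 0x75 = 0x1F.
P6: S = E(K, 0x75) = 0x32; 0x5D ⊕ 0x32 = 0x6F.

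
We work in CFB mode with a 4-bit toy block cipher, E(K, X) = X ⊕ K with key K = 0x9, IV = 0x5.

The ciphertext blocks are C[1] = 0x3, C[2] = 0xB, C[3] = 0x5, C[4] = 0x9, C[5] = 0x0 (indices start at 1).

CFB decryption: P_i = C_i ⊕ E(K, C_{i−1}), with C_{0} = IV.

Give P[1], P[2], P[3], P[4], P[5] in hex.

P[1] = 0xF, P[2] = 0x1, P[3] = 0x7, P[4] = 0x5, P[5] = 0x0

P[1]: E(K, 0x5) = 0xC; 0x3 ⊕ 0xC = 0xF.
P[2]: E(K, 0x3) = 0xA; 0xB ⊕ 0xA = 0x1.
P[3]: E(K, 0xB) = 0x2; 0x5 ⊕ 0x2 = 0x7.
P[4]: E(K, 0x5) = 0xC; 0x9 ⊕ 0xC = 0x5.
P[5]: E(K, 0x9) = 0x0; 0x0 ⊕ 0x0 = 0x0.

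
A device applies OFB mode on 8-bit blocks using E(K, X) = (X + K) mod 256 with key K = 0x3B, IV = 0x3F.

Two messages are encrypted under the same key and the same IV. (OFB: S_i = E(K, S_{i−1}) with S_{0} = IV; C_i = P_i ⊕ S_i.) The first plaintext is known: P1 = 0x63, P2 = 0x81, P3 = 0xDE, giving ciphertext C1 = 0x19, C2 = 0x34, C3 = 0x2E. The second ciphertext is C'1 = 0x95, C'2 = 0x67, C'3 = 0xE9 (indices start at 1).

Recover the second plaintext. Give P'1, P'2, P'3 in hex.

P'1 = 0xEF, P'2 = 0xD2, P'3 = 0x19

In OFB with a reused IV, both messages share the same keystream S_i, so C_i ⊕ C'_i = P_i ⊕ P'_i and thus P'_i = P_i ⊕ C_i ⊕ C'_i.
P'1: 0x63 ⊕ 0x19 ⊕ 0x95 = 0xEF.
P'2: 0x81 ⊕ 0x34 ⊕ 0x67 = 0xD2.
P'3: 0xDE ⊕ 0x2E ⊕ 0xE9 = 0x19.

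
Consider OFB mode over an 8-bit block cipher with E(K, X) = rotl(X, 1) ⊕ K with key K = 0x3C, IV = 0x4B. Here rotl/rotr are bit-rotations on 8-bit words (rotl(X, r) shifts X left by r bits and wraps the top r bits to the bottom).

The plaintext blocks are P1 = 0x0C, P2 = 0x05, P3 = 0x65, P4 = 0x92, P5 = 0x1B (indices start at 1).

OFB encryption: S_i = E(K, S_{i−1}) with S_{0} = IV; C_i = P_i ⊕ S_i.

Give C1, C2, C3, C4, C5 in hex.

C1: S = E(K, 0x4B) = 0xAA; 0x0C ⊕ 0xAA = 0xA6.
C2: S = E(K, 0xAA) = 0x69; 0x05 ⊕ 0x69 = 0x6C.
C3: S = E(K, 0x69) = 0xEE; 0x65 ⊕ 0xEE = 0x8B.
C4: S = E(K, 0xEE) = 0xE1; 0x92 ⊕ 0xE1 = 0x73.
C5: S = E(K, 0xE1) = 0xFF; 0x1B ⊕ 0xFF = 0xE4.

C1 = 0xA6, C2 = 0x6C, C3 = 0x8B, C4 = 0x73, C5 = 0xE4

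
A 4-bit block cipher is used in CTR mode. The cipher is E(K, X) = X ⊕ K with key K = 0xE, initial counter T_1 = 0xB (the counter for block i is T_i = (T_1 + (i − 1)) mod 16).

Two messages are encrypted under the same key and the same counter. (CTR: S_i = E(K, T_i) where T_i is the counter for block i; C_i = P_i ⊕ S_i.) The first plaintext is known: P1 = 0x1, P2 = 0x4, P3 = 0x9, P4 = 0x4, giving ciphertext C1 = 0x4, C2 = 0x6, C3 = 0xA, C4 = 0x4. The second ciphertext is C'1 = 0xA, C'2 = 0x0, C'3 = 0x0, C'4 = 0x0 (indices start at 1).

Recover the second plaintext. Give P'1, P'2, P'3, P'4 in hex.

In CTR with a reused counter, both messages share the same keystream S_i, so C_i ⊕ C'_i = P_i ⊕ P'_i and thus P'_i = P_i ⊕ C_i ⊕ C'_i.
P'1: 0x1 ⊕ 0x4 ⊕ 0xA = 0xF.
P'2: 0x4 ⊕ 0x6 ⊕ 0x0 = 0x2.
P'3: 0x9 ⊕ 0xA ⊕ 0x0 = 0x3.
P'4: 0x4 ⊕ 0x4 ⊕ 0x0 = 0x0.

P'1 = 0xF, P'2 = 0x2, P'3 = 0x3, P'4 = 0x0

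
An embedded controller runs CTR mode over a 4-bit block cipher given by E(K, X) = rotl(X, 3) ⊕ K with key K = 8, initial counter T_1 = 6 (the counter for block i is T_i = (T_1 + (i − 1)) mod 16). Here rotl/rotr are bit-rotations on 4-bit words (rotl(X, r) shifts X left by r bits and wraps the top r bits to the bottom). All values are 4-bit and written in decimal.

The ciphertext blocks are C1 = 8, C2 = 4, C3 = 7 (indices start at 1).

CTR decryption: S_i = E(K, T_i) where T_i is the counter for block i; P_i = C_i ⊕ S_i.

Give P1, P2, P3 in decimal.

P1 = 3, P2 = 7, P3 = 11

P1: T = 6, S = E(K, T) = 11; 8 ⊕ 11 = 3.
P2: T = 7, S = E(K, T) = 3; 4 ⊕ 3 = 7.
P3: T = 8, S = E(K, T) = 12; 7 ⊕ 12 = 11.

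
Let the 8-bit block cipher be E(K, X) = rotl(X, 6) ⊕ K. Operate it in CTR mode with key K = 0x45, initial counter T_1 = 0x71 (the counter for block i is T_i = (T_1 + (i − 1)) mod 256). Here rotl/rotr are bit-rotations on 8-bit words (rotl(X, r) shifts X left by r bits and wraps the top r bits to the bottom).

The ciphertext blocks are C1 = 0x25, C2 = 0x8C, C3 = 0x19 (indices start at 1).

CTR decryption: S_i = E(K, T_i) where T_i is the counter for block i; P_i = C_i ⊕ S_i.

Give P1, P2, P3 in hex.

P1: T = 0x71, S = E(K, T) = 0x19; 0x25 ⊕ 0x19 = 0x3C.
P2: T = 0x72, S = E(K, T) = 0xD9; 0x8C ⊕ 0xD9 = 0x55.
P3: T = 0x73, S = E(K, T) = 0x99; 0x19 ⊕ 0x99 = 0x80.

P1 = 0x3C, P2 = 0x55, P3 = 0x80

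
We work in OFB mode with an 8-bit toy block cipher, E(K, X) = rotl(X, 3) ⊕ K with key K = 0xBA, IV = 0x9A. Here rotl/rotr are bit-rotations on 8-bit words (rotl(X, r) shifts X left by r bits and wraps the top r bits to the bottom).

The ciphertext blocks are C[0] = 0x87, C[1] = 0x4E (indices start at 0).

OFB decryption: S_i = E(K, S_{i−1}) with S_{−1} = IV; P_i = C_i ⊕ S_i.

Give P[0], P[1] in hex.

P[0]: S = E(K, 0x9A) = 0x6E; 0x87 ⊕ 0x6E = 0xE9.
P[1]: S = E(K, 0x6E) = 0xC9; 0x4E ⊕ 0xC9 = 0x87.

P[0] = 0xE9, P[1] = 0x87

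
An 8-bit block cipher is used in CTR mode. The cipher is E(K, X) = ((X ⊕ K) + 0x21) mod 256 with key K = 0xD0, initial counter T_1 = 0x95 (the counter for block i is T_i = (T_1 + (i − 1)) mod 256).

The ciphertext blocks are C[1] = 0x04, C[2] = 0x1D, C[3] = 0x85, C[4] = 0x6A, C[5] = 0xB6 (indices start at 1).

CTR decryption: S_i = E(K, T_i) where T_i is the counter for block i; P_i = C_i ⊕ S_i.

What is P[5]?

P[5] = 0xDC

P[5]: T = 0x99, S = E(K, T) = 0x6A; 0xB6 ⊕ 0x6A = 0xDC.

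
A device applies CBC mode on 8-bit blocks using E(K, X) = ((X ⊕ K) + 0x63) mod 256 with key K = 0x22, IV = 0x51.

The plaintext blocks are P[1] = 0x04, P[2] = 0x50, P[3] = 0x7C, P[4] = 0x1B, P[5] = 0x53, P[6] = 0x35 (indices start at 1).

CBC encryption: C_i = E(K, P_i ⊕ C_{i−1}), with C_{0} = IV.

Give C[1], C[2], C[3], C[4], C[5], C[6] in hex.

C[1] = 0xDA, C[2] = 0x0B, C[3] = 0xB8, C[4] = 0xE4, C[5] = 0xF8, C[6] = 0x52

C[1]: P[1] ⊕ 0x51 = 0x55; E(K, 0x55) = 0xDA.
C[2]: P[2] ⊕ 0xDA = 0x8A; E(K, 0x8A) = 0x0B.
C[3]: P[3] ⊕ 0x0B = 0x77; E(K, 0x77) = 0xB8.
C[4]: P[4] ⊕ 0xB8 = 0xA3; E(K, 0xA3) = 0xE4.
C[5]: P[5] ⊕ 0xE4 = 0xB7; E(K, 0xB7) = 0xF8.
C[6]: P[6] ⊕ 0xF8 = 0xCD; E(K, 0xCD) = 0x52.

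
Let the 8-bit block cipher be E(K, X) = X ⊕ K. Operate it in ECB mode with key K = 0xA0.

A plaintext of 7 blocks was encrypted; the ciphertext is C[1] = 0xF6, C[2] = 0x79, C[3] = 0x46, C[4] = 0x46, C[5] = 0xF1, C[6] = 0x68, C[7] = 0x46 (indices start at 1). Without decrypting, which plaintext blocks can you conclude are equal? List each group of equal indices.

ECB encrypts each block independently with the same key, so equal ciphertext blocks imply equal plaintext blocks.
C[3] = C[4] = C[7] = 0x46, so P[3] = P[4] = P[7].

P[3] = P[4] = P[7]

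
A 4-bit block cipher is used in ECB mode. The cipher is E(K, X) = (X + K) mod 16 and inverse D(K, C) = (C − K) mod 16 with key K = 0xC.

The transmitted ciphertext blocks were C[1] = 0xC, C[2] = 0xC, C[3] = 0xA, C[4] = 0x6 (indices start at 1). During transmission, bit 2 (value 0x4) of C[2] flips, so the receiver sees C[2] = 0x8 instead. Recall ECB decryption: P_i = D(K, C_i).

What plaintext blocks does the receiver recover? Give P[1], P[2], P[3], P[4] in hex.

P[1] = 0x0, P[2] = 0xC, P[3] = 0xE, P[4] = 0xA

Only C[2] changed, to 0x8. In ECB, a change in C_i affects only P_i. Decrypting the received ciphertext:
P[1]: D(K, 0xC) = 0x0.
P[2]: D(K, 0x8) = 0xC.
P[3]: D(K, 0xA) = 0xE.
P[4]: D(K, 0x6) = 0xA.
Blocks that differ from the original plaintext: P[2].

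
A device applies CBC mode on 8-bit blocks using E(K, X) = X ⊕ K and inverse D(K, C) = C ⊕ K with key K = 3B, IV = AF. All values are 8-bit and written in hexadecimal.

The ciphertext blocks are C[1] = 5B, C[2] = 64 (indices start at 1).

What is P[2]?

P[2] = 04

CBC decryption: P_i = D(K, C_i) ⊕ C_{i−1}, with C_{0} = IV.
P[2]: D(K, 64) = 5F; 5F ⊕ 5B = 04.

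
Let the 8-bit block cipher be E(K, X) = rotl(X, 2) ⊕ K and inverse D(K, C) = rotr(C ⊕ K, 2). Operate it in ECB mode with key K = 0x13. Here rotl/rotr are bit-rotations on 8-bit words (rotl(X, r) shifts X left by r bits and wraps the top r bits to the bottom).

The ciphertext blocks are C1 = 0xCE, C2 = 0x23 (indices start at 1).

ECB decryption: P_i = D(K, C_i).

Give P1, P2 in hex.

P1 = 0x77, P2 = 0x0C

P1: D(K, 0xCE) = 0x77.
P2: D(K, 0x23) = 0x0C.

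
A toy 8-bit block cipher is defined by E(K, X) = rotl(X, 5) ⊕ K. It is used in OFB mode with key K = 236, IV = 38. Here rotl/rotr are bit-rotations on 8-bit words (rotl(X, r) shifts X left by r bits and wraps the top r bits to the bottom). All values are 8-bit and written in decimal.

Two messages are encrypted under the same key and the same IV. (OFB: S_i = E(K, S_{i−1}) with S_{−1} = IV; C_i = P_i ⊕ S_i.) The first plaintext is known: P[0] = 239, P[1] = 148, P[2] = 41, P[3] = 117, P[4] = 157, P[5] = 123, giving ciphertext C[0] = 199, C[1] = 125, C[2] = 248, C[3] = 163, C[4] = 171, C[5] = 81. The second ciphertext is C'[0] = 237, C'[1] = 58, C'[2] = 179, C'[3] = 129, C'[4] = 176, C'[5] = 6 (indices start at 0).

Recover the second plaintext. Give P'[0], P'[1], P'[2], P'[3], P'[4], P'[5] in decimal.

In OFB with a reused IV, both messages share the same keystream S_i, so C_i ⊕ C'_i = P_i ⊕ P'_i and thus P'_i = P_i ⊕ C_i ⊕ C'_i.
P'[0]: 239 ⊕ 199 ⊕ 237 = 197.
P'[1]: 148 ⊕ 125 ⊕ 58 = 211.
P'[2]: 41 ⊕ 248 ⊕ 179 = 98.
P'[3]: 117 ⊕ 163 ⊕ 129 = 87.
P'[4]: 157 ⊕ 171 ⊕ 176 = 134.
P'[5]: 123 ⊕ 81 ⊕ 6 = 44.

P'[0] = 197, P'[1] = 211, P'[2] = 98, P'[3] = 87, P'[4] = 134, P'[5] = 44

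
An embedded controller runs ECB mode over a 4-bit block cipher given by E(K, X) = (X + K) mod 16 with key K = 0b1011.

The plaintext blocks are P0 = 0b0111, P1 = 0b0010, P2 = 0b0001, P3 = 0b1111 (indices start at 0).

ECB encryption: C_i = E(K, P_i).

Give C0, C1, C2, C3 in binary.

C0: E(K, 0b0111) = 0b0010.
C1: E(K, 0b0010) = 0b1101.
C2: E(K, 0b0001) = 0b1100.
C3: E(K, 0b1111) = 0b1010.

C0 = 0b0010, C1 = 0b1101, C2 = 0b1100, C3 = 0b1010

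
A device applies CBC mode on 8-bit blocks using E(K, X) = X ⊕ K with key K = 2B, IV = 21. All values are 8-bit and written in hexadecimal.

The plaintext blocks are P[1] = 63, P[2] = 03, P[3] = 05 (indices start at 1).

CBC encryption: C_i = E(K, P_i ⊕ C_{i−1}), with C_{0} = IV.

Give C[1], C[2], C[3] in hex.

C[1] = 69, C[2] = 41, C[3] = 6F

C[1]: P[1] ⊕ 21 = 42; E(K, 42) = 69.
C[2]: P[2] ⊕ 69 = 6A; E(K, 6A) = 41.
C[3]: P[3] ⊕ 41 = 44; E(K, 44) = 6F.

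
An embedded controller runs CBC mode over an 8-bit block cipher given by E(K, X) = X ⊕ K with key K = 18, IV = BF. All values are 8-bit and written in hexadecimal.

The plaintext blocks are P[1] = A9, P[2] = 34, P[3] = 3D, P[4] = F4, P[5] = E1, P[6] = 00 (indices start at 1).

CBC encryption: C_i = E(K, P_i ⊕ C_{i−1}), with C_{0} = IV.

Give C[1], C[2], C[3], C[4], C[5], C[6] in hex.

C[1]: P[1] ⊕ BF = 16; E(K, 16) = 0E.
C[2]: P[2] ⊕ 0E = 3A; E(K, 3A) = 22.
C[3]: P[3] ⊕ 22 = 1F; E(K, 1F) = 07.
C[4]: P[4] ⊕ 07 = F3; E(K, F3) = EB.
C[5]: P[5] ⊕ EB = 0A; E(K, 0A) = 12.
C[6]: P[6] ⊕ 12 = 12; E(K, 12) = 0A.

C[1] = 0E, C[2] = 22, C[3] = 07, C[4] = EB, C[5] = 12, C[6] = 0A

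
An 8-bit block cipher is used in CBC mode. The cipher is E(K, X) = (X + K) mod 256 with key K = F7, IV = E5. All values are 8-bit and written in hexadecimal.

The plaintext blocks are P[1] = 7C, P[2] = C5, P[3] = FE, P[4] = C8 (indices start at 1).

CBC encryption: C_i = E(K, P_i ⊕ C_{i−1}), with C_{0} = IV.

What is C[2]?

C[2] = 4C

C[1]: P[1] ⊕ E5 = 99; E(K, 99) = 90.
C[2]: P[2] ⊕ 90 = 55; E(K, 55) = 4C.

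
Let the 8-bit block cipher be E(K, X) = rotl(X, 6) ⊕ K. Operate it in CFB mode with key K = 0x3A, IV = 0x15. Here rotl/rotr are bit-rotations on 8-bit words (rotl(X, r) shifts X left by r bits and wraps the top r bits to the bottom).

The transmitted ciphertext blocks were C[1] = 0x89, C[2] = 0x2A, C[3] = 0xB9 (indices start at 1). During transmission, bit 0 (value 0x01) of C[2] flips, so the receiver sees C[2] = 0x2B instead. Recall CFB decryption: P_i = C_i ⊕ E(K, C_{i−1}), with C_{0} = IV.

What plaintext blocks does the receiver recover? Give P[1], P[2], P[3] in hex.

P[1] = 0xF6, P[2] = 0x73, P[3] = 0x49

Only C[2] changed, to 0x2B. In CFB, a change in C_i flips the same bit in P_i and garbles P_{i+1}. Decrypting the received ciphertext:
P[1]: E(K, 0x15) = 0x7F; 0x89 ⊕ 0x7F = 0xF6.
P[2]: E(K, 0x89) = 0x58; 0x2B ⊕ 0x58 = 0x73.
P[3]: E(K, 0x2B) = 0xF0; 0xB9 ⊕ 0xF0 = 0x49.
Blocks that differ from the original plaintext: P[2], P[3].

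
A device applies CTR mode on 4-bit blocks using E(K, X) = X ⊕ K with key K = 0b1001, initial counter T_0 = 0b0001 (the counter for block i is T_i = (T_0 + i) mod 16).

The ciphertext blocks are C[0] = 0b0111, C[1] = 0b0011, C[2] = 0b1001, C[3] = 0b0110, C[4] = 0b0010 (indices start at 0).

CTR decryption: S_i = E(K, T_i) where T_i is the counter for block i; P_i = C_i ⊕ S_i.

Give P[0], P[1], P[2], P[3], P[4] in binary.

P[0]: T = 0b0001, S = E(K, T) = 0b1000; 0b0111 ⊕ 0b1000 = 0b1111.
P[1]: T = 0b0010, S = E(K, T) = 0b1011; 0b0011 ⊕ 0b1011 = 0b1000.
P[2]: T = 0b0011, S = E(K, T) = 0b1010; 0b1001 ⊕ 0b1010 = 0b0011.
P[3]: T = 0b0100, S = E(K, T) = 0b1101; 0b0110 ⊕ 0b1101 = 0b1011.
P[4]: T = 0b0101, S = E(K, T) = 0b1100; 0b0010 ⊕ 0b1100 = 0b1110.

P[0] = 0b1111, P[1] = 0b1000, P[2] = 0b0011, P[3] = 0b1011, P[4] = 0b1110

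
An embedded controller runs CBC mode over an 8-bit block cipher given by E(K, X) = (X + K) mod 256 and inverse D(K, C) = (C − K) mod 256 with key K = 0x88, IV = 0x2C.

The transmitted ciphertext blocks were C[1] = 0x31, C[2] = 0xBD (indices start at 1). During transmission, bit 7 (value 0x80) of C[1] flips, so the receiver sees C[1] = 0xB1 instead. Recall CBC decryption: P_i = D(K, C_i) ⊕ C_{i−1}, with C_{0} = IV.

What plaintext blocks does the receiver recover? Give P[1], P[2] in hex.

Only C[1] changed, to 0xB1. In CBC, a change in C_i garbles P_i and flips the same bit in P_{i+1}. Decrypting the received ciphertext:
P[1]: D(K, 0xB1) = 0x29; 0x29 ⊕ 0x2C = 0x05.
P[2]: D(K, 0xBD) = 0x35; 0x35 ⊕ 0xB1 = 0x84.
Blocks that differ from the original plaintext: P[1], P[2].

P[1] = 0x05, P[2] = 0x84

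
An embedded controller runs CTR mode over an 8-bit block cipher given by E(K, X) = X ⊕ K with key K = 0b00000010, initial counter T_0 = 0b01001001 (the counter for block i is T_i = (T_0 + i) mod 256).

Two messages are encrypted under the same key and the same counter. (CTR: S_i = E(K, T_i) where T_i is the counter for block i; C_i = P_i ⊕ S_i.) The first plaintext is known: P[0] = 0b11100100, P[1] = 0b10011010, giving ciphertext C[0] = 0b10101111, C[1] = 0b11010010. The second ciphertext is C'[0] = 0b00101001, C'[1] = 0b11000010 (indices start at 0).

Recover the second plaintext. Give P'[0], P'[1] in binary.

P'[0] = 0b01100010, P'[1] = 0b10001010

In CTR with a reused counter, both messages share the same keystream S_i, so C_i ⊕ C'_i = P_i ⊕ P'_i and thus P'_i = P_i ⊕ C_i ⊕ C'_i.
P'[0]: 0b11100100 ⊕ 0b10101111 ⊕ 0b00101001 = 0b01100010.
P'[1]: 0b10011010 ⊕ 0b11010010 ⊕ 0b11000010 = 0b10001010.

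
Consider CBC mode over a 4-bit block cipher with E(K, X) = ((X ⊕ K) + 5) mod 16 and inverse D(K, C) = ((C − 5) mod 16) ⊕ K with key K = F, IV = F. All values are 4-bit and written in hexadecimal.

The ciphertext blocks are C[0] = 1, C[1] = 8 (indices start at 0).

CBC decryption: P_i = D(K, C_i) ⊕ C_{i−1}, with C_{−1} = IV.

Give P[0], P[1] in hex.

P[0]: D(K, 1) = 3; 3 ⊕ F = C.
P[1]: D(K, 8) = C; C ⊕ 1 = D.

P[0] = C, P[1] = D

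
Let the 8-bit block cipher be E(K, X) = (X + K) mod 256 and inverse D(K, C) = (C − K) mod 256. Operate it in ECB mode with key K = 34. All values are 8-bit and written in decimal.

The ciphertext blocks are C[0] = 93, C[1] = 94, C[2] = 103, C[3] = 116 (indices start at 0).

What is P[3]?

P[3] = 82

ECB decryption: P_i = D(K, C_i).
P[3]: D(K, 116) = 82.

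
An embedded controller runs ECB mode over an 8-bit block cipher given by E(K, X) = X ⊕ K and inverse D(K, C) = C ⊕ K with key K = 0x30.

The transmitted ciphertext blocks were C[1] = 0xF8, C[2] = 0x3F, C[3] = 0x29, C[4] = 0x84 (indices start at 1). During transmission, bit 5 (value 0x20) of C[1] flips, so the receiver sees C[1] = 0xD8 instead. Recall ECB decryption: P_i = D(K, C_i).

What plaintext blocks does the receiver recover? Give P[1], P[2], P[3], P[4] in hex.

Only C[1] changed, to 0xD8. In ECB, a change in C_i affects only P_i. Decrypting the received ciphertext:
P[1]: D(K, 0xD8) = 0xE8.
P[2]: D(K, 0x3F) = 0x0F.
P[3]: D(K, 0x29) = 0x19.
P[4]: D(K, 0x84) = 0xB4.
Blocks that differ from the original plaintext: P[1].

P[1] = 0xE8, P[2] = 0x0F, P[3] = 0x19, P[4] = 0xB4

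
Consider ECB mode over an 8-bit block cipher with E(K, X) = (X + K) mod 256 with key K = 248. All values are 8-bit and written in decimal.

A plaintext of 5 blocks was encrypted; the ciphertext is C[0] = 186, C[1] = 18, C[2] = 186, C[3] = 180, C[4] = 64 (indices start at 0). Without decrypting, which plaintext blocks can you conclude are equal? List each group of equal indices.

P[0] = P[2]

ECB encrypts each block independently with the same key, so equal ciphertext blocks imply equal plaintext blocks.
C[0] = C[2] = 186, so P[0] = P[2].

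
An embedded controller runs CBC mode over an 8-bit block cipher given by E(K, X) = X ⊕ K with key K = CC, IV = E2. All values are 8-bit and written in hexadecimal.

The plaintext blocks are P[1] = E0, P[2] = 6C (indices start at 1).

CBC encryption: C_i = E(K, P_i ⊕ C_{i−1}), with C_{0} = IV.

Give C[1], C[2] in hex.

C[1]: P[1] ⊕ E2 = 02; E(K, 02) = CE.
C[2]: P[2] ⊕ CE = A2; E(K, A2) = 6E.

C[1] = CE, C[2] = 6E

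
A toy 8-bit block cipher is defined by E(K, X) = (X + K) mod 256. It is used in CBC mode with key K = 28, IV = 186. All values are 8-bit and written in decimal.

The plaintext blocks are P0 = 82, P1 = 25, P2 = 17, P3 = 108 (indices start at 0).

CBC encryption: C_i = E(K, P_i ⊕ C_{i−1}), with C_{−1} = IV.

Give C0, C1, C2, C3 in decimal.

C0 = 4, C1 = 57, C2 = 68, C3 = 68

C0: P0 ⊕ 186 = 232; E(K, 232) = 4.
C1: P1 ⊕ 4 = 29; E(K, 29) = 57.
C2: P2 ⊕ 57 = 40; E(K, 40) = 68.
C3: P3 ⊕ 68 = 40; E(K, 40) = 68.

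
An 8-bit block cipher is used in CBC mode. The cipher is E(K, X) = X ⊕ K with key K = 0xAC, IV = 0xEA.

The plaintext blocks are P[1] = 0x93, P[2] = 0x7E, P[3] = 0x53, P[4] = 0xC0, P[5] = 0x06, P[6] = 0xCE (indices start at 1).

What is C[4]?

CBC encryption: C_i = E(K, P_i ⊕ C_{i−1}), with C_{0} = IV.
C[1]: P[1] ⊕ 0xEA = 0x79; E(K, 0x79) = 0xD5.
C[2]: P[2] ⊕ 0xD5 = 0xAB; E(K, 0xAB) = 0x07.
C[3]: P[3] ⊕ 0x07 = 0x54; E(K, 0x54) = 0xF8.
C[4]: P[4] ⊕ 0xF8 = 0x38; E(K, 0x38) = 0x94.

C[4] = 0x94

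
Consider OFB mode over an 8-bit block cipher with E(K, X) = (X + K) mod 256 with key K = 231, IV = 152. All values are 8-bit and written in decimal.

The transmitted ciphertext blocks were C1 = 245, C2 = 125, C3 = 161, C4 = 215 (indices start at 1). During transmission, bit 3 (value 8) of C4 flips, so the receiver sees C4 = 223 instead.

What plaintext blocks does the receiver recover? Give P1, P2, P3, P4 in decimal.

OFB decryption: S_i = E(K, S_{i−1}) with S_{0} = IV; P_i = C_i ⊕ S_i.
Only C4 changed, to 223. In OFB, a change in C_i flips the same bit in P_i only; the keystream is unaffected. Decrypting the received ciphertext:
P1: S = E(K, 152) = 127; 245 ⊕ 127 = 138.
P2: S = E(K, 127) = 102; 125 ⊕ 102 = 27.
P3: S = E(K, 102) = 77; 161 ⊕ 77 = 236.
P4: S = E(K, 77) = 52; 223 ⊕ 52 = 235.
Blocks that differ from the original plaintext: P4.

P1 = 138, P2 = 27, P3 = 236, P4 = 235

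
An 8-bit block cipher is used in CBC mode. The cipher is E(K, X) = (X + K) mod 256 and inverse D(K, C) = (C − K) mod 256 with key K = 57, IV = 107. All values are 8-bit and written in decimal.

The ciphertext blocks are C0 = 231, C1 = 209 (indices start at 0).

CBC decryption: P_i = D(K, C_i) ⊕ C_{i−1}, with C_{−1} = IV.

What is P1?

P1 = 127

P1: D(K, 209) = 152; 152 ⊕ 231 = 127.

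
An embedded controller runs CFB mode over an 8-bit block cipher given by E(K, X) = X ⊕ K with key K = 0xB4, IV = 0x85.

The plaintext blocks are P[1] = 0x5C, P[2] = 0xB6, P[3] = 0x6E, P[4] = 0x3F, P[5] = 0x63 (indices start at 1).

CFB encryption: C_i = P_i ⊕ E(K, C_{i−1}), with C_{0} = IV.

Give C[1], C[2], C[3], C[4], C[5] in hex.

C[1]: E(K, 0x85) = 0x31; 0x5C ⊕ 0x31 = 0x6D.
C[2]: E(K, 0x6D) = 0xD9; 0xB6 ⊕ 0xD9 = 0x6F.
C[3]: E(K, 0x6F) = 0xDB; 0x6E ⊕ 0xDB = 0xB5.
C[4]: E(K, 0xB5) = 0x01; 0x3F ⊕ 0x01 = 0x3E.
C[5]: E(K, 0x3E) = 0x8A; 0x63 ⊕ 0x8A = 0xE9.

C[1] = 0x6D, C[2] = 0x6F, C[3] = 0xB5, C[4] = 0x3E, C[5] = 0xE9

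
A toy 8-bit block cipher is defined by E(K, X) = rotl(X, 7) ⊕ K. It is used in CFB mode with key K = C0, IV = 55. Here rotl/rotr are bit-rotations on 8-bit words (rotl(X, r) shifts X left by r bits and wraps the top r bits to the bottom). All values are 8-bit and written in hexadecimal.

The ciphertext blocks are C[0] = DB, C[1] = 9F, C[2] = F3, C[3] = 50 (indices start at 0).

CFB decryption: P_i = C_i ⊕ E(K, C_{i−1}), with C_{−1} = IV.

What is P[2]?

P[2] = FC

P[2]: E(K, 9F) = 0F; F3 ⊕ 0F = FC.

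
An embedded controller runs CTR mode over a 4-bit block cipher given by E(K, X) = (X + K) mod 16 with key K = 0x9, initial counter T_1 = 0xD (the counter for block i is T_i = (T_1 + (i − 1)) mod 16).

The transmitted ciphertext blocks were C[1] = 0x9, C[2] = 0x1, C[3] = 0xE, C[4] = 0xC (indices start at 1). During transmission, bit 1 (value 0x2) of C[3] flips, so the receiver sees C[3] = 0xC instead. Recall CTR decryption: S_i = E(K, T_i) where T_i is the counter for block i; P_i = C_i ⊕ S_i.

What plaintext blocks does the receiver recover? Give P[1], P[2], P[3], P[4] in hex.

Only C[3] changed, to 0xC. In CTR, a change in C_i flips the same bit in P_i only; the keystream is unaffected. Decrypting the received ciphertext:
P[1]: T = 0xD, S = E(K, T) = 0x6; 0x9 ⊕ 0x6 = 0xF.
P[2]: T = 0xE, S = E(K, T) = 0x7; 0x1 ⊕ 0x7 = 0x6.
P[3]: T = 0xF, S = E(K, T) = 0x8; 0xC ⊕ 0x8 = 0x4.
P[4]: T = 0x0, S = E(K, T) = 0x9; 0xC ⊕ 0x9 = 0x5.
Blocks that differ from the original plaintext: P[3].

P[1] = 0xF, P[2] = 0x6, P[3] = 0x4, P[4] = 0x5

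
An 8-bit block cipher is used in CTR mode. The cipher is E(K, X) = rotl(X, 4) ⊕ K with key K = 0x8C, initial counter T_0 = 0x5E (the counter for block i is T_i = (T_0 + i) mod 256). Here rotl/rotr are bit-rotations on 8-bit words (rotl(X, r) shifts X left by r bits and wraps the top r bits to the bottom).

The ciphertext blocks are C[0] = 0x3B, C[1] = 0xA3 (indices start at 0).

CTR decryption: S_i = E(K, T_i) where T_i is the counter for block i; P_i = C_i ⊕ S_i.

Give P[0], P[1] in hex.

P[0]: T = 0x5E, S = E(K, T) = 0x69; 0x3B ⊕ 0x69 = 0x52.
P[1]: T = 0x5F, S = E(K, T) = 0x79; 0xA3 ⊕ 0x79 = 0xDA.

P[0] = 0x52, P[1] = 0xDA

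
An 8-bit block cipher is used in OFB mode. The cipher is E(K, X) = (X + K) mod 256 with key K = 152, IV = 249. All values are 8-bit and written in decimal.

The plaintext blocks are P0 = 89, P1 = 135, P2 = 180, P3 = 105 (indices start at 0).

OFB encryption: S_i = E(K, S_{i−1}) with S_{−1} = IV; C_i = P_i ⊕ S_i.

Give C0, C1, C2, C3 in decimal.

C0 = 200, C1 = 174, C2 = 117, C3 = 48

C0: S = E(K, 249) = 145; 89 ⊕ 145 = 200.
C1: S = E(K, 145) = 41; 135 ⊕ 41 = 174.
C2: S = E(K, 41) = 193; 180 ⊕ 193 = 117.
C3: S = E(K, 193) = 89; 105 ⊕ 89 = 48.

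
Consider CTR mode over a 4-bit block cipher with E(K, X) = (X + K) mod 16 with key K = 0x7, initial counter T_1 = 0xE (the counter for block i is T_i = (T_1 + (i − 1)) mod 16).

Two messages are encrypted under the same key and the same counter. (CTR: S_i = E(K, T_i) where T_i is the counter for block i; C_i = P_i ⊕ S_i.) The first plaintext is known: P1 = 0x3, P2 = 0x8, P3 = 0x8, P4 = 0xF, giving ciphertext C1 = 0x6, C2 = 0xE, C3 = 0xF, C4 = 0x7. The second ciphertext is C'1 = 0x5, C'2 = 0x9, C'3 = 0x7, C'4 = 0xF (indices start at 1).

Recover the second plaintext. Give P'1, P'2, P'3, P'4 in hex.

In CTR with a reused counter, both messages share the same keystream S_i, so C_i ⊕ C'_i = P_i ⊕ P'_i and thus P'_i = P_i ⊕ C_i ⊕ C'_i.
P'1: 0x3 ⊕ 0x6 ⊕ 0x5 = 0x0.
P'2: 0x8 ⊕ 0xE ⊕ 0x9 = 0xF.
P'3: 0x8 ⊕ 0xF ⊕ 0x7 = 0x0.
P'4: 0xF ⊕ 0x7 ⊕ 0xF = 0x7.

P'1 = 0x0, P'2 = 0xF, P'3 = 0x0, P'4 = 0x7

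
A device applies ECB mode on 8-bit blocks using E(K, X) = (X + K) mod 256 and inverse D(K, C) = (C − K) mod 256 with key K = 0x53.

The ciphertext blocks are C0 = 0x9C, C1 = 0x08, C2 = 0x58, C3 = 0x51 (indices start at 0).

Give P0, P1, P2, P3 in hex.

ECB decryption: P_i = D(K, C_i).
P0: D(K, 0x9C) = 0x49.
P1: D(K, 0x08) = 0xB5.
P2: D(K, 0x58) = 0x05.
P3: D(K, 0x51) = 0xFE.

P0 = 0x49, P1 = 0xB5, P2 = 0x05, P3 = 0xFE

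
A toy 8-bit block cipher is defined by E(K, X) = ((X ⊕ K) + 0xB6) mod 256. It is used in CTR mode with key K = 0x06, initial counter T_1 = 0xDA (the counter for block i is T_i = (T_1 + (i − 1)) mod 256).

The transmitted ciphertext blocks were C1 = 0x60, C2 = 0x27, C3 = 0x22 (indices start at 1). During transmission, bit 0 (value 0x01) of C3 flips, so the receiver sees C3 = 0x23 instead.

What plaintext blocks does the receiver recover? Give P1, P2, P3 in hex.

P1 = 0xF2, P2 = 0xB4, P3 = 0xB3

CTR decryption: S_i = E(K, T_i) where T_i is the counter for block i; P_i = C_i ⊕ S_i.
Only C3 changed, to 0x23. In CTR, a change in C_i flips the same bit in P_i only; the keystream is unaffected. Decrypting the received ciphertext:
P1: T = 0xDA, S = E(K, T) = 0x92; 0x60 ⊕ 0x92 = 0xF2.
P2: T = 0xDB, S = E(K, T) = 0x93; 0x27 ⊕ 0x93 = 0xB4.
P3: T = 0xDC, S = E(K, T) = 0x90; 0x23 ⊕ 0x90 = 0xB3.
Blocks that differ from the original plaintext: P3.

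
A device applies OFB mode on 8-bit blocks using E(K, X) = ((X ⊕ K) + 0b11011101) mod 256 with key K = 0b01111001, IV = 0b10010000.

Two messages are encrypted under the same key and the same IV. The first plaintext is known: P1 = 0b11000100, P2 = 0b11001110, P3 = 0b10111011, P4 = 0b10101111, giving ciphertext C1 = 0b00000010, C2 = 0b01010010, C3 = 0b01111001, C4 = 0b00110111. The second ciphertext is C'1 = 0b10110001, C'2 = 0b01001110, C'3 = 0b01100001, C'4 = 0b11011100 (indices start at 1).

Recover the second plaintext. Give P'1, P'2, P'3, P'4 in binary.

P'1 = 0b01110111, P'2 = 0b11010010, P'3 = 0b10100011, P'4 = 0b01000100

In OFB with a reused IV, both messages share the same keystream S_i, so C_i ⊕ C'_i = P_i ⊕ P'_i and thus P'_i = P_i ⊕ C_i ⊕ C'_i.
P'1: 0b11000100 ⊕ 0b00000010 ⊕ 0b10110001 = 0b01110111.
P'2: 0b11001110 ⊕ 0b01010010 ⊕ 0b01001110 = 0b11010010.
P'3: 0b10111011 ⊕ 0b01111001 ⊕ 0b01100001 = 0b10100011.
P'4: 0b10101111 ⊕ 0b00110111 ⊕ 0b11011100 = 0b01000100.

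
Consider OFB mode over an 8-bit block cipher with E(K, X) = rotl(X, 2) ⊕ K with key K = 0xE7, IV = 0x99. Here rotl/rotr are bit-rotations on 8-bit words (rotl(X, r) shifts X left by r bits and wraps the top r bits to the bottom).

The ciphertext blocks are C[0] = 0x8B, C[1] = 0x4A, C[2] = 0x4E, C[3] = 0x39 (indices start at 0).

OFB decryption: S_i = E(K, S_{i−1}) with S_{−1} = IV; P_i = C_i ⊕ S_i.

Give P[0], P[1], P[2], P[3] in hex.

P[0]: S = E(K, 0x99) = 0x81; 0x8B ⊕ 0x81 = 0x0A.
P[1]: S = E(K, 0x81) = 0xE1; 0x4A ⊕ 0xE1 = 0xAB.
P[2]: S = E(K, 0xE1) = 0x60; 0x4E ⊕ 0x60 = 0x2E.
P[3]: S = E(K, 0x60) = 0x66; 0x39 ⊕ 0x66 = 0x5F.

P[0] = 0x0A, P[1] = 0xAB, P[2] = 0x2E, P[3] = 0x5F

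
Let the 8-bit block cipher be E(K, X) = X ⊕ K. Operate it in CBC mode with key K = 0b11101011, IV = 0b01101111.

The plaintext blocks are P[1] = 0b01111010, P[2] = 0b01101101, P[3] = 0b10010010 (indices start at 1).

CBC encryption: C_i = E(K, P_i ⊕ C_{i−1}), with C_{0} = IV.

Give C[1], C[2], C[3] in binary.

C[1]: P[1] ⊕ 0b01101111 = 0b00010101; E(K, 0b00010101) = 0b11111110.
C[2]: P[2] ⊕ 0b11111110 = 0b10010011; E(K, 0b10010011) = 0b01111000.
C[3]: P[3] ⊕ 0b01111000 = 0b11101010; E(K, 0b11101010) = 0b00000001.

C[1] = 0b11111110, C[2] = 0b01111000, C[3] = 0b00000001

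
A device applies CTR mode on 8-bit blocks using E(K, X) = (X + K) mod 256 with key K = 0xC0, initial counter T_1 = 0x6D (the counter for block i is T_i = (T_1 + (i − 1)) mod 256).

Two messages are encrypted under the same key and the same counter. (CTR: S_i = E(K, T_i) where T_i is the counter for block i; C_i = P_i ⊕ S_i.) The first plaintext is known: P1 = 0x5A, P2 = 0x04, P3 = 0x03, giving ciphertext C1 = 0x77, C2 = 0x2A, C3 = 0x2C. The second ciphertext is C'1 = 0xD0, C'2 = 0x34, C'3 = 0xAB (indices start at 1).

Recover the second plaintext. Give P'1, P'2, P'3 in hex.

P'1 = 0xFD, P'2 = 0x1A, P'3 = 0x84

In CTR with a reused counter, both messages share the same keystream S_i, so C_i ⊕ C'_i = P_i ⊕ P'_i and thus P'_i = P_i ⊕ C_i ⊕ C'_i.
P'1: 0x5A ⊕ 0x77 ⊕ 0xD0 = 0xFD.
P'2: 0x04 ⊕ 0x2A ⊕ 0x34 = 0x1A.
P'3: 0x03 ⊕ 0x2C ⊕ 0xAB = 0x84.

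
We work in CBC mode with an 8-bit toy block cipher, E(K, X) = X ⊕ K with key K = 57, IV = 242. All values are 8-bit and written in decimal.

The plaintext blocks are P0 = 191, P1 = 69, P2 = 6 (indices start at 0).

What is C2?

C2 = 55

CBC encryption: C_i = E(K, P_i ⊕ C_{i−1}), with C_{−1} = IV.
C0: P0 ⊕ 242 = 77; E(K, 77) = 116.
C1: P1 ⊕ 116 = 49; E(K, 49) = 8.
C2: P2 ⊕ 8 = 14; E(K, 14) = 55.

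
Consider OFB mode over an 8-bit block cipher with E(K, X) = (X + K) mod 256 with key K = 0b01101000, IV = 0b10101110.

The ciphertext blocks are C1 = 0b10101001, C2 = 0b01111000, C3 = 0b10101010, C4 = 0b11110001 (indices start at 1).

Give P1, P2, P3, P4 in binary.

P1 = 0b10111111, P2 = 0b00000110, P3 = 0b01001100, P4 = 0b10111111

OFB decryption: S_i = E(K, S_{i−1}) with S_{0} = IV; P_i = C_i ⊕ S_i.
P1: S = E(K, 0b10101110) = 0b00010110; 0b10101001 ⊕ 0b00010110 = 0b10111111.
P2: S = E(K, 0b00010110) = 0b01111110; 0b01111000 ⊕ 0b01111110 = 0b00000110.
P3: S = E(K, 0b01111110) = 0b11100110; 0b10101010 ⊕ 0b11100110 = 0b01001100.
P4: S = E(K, 0b11100110) = 0b01001110; 0b11110001 ⊕ 0b01001110 = 0b10111111.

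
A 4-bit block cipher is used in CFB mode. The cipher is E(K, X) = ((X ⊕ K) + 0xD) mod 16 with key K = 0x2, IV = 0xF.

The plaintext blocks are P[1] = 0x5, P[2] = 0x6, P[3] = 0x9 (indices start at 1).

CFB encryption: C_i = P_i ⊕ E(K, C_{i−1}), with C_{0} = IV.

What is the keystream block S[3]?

C[1]: E(K, 0xF) = 0xA; 0x5 ⊕ 0xA = 0xF.
C[2]: E(K, 0xF) = 0xA; 0x6 ⊕ 0xA = 0xC.
C[3]: E(K, 0xC) = 0xB; 0x9 ⊕ 0xB = 0x2.
So S[3] = 0xB.

0xB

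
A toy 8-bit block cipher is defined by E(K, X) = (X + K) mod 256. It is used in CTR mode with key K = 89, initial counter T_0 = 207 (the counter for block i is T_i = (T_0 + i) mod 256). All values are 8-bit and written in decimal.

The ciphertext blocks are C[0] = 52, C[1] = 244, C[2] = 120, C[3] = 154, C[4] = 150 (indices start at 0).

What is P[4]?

P[4] = 186

CTR decryption: S_i = E(K, T_i) where T_i is the counter for block i; P_i = C_i ⊕ S_i.
P[4]: T = 211, S = E(K, T) = 44; 150 ⊕ 44 = 186.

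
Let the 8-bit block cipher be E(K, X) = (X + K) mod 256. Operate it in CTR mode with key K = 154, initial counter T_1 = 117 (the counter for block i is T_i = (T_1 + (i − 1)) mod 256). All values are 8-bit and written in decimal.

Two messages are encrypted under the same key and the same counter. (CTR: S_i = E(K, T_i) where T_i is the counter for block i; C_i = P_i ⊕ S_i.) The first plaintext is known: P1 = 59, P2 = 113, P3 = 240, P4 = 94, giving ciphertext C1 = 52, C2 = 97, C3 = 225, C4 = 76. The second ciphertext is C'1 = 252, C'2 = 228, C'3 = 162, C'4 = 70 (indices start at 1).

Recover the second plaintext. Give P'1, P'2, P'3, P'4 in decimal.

P'1 = 243, P'2 = 244, P'3 = 179, P'4 = 84

In CTR with a reused counter, both messages share the same keystream S_i, so C_i ⊕ C'_i = P_i ⊕ P'_i and thus P'_i = P_i ⊕ C_i ⊕ C'_i.
P'1: 59 ⊕ 52 ⊕ 252 = 243.
P'2: 113 ⊕ 97 ⊕ 228 = 244.
P'3: 240 ⊕ 225 ⊕ 162 = 179.
P'4: 94 ⊕ 76 ⊕ 70 = 84.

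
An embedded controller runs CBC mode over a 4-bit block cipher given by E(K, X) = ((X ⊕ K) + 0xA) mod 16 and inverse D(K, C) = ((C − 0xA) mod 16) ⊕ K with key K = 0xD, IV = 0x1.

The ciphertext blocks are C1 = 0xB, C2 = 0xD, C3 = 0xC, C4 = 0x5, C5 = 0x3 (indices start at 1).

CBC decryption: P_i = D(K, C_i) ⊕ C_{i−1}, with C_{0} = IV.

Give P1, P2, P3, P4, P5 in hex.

P1 = 0xD, P2 = 0x5, P3 = 0x2, P4 = 0xA, P5 = 0x1

P1: D(K, 0xB) = 0xC; 0xC ⊕ 0x1 = 0xD.
P2: D(K, 0xD) = 0xE; 0xE ⊕ 0xB = 0x5.
P3: D(K, 0xC) = 0xF; 0xF ⊕ 0xD = 0x2.
P4: D(K, 0x5) = 0x6; 0x6 ⊕ 0xC = 0xA.
P5: D(K, 0x3) = 0x4; 0x4 ⊕ 0x5 = 0x1.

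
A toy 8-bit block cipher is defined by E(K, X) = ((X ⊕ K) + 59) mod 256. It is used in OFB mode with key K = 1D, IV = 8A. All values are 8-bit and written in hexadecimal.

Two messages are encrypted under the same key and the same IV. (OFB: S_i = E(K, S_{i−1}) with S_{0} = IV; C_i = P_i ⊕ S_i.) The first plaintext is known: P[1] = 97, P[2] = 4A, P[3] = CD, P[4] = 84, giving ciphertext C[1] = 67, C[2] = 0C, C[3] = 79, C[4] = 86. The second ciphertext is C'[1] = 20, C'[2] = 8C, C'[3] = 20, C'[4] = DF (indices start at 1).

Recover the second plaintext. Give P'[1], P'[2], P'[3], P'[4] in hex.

In OFB with a reused IV, both messages share the same keystream S_i, so C_i ⊕ C'_i = P_i ⊕ P'_i and thus P'_i = P_i ⊕ C_i ⊕ C'_i.
P'[1]: 97 ⊕ 67 ⊕ 20 = D0.
P'[2]: 4A ⊕ 0C ⊕ 8C = CA.
P'[3]: CD ⊕ 79 ⊕ 20 = 94.
P'[4]: 84 ⊕ 86 ⊕ DF = DD.

P'[1] = D0, P'[2] = CA, P'[3] = 94, P'[4] = DD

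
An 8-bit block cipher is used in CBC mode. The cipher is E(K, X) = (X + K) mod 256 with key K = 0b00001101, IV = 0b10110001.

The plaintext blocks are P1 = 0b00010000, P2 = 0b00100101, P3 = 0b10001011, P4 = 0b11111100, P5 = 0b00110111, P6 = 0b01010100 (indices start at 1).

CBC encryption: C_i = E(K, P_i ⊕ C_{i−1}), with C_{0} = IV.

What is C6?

C6 = 0b11001100

C1: P1 ⊕ 0b10110001 = 0b10100001; E(K, 0b10100001) = 0b10101110.
C2: P2 ⊕ 0b10101110 = 0b10001011; E(K, 0b10001011) = 0b10011000.
C3: P3 ⊕ 0b10011000 = 0b00010011; E(K, 0b00010011) = 0b00100000.
C4: P4 ⊕ 0b00100000 = 0b11011100; E(K, 0b11011100) = 0b11101001.
C5: P5 ⊕ 0b11101001 = 0b11011110; E(K, 0b11011110) = 0b11101011.
C6: P6 ⊕ 0b11101011 = 0b10111111; E(K, 0b10111111) = 0b11001100.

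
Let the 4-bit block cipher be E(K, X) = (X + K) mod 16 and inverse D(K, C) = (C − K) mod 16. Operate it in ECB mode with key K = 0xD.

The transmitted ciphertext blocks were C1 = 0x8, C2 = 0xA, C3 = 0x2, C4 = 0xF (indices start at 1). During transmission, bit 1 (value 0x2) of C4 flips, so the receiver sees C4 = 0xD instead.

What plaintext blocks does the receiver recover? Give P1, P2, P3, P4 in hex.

P1 = 0xB, P2 = 0xD, P3 = 0x5, P4 = 0x0

ECB decryption: P_i = D(K, C_i).
Only C4 changed, to 0xD. In ECB, a change in C_i affects only P_i. Decrypting the received ciphertext:
P1: D(K, 0x8) = 0xB.
P2: D(K, 0xA) = 0xD.
P3: D(K, 0x2) = 0x5.
P4: D(K, 0xD) = 0x0.
Blocks that differ from the original plaintext: P4.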